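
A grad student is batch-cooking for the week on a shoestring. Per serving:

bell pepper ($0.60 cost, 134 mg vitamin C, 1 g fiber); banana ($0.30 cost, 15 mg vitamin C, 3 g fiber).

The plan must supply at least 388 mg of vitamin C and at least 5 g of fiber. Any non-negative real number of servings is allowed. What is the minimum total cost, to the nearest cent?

bell pepper only: max(388/134, 5/1) = 5 servings → $3.00.
banana only: max(388/15, 5/3) = 25.87 servings → $7.76.
bell pepper + banana with both tight: 2.814 servings and 0.7287 servings → $1.91.
The minimum over all feasible corners is $1.91.

$1.91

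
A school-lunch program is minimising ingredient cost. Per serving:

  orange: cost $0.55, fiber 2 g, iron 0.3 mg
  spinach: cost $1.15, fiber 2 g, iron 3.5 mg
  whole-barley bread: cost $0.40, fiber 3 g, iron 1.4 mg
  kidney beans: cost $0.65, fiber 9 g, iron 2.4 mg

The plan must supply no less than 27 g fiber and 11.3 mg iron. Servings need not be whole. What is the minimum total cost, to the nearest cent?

Two binding constraints pin down two serving amounts, so the optimal mix uses at most two foods. The candidates are each food alone (scaled to the tighter of fiber/iron) and each pair with both constraints tight.
orange only: max(27/2, 11.3/0.3) = 37.67 servings → $20.72.
spinach only: max(27/2, 11.3/3.5) = 13.5 servings → $15.53.
whole-barley bread only: max(27/3, 11.3/1.4) = 9 servings → $3.60.
kidney beans only: max(27/9, 11.3/2.4) = 4.708 servings → $3.06.
orange + spinach with both tight: 11.23 servings and 2.266 servings → $8.78.
orange + whole-barley bread with both tight: 2.053 servings and 7.632 servings → $4.18.
orange + kidney beans: intersection lies outside the first quadrant.
spinach + whole-barley bread with both targets exact would need a negative amount; discard.
spinach + kidney beans with both tight: 1.382 servings and 2.693 servings → $3.34.
whole-barley bread + kidney beans with both tight: 6.833 servings and 0.7222 servings → $3.20.
The minimum over all feasible corners is $3.06.

$3.06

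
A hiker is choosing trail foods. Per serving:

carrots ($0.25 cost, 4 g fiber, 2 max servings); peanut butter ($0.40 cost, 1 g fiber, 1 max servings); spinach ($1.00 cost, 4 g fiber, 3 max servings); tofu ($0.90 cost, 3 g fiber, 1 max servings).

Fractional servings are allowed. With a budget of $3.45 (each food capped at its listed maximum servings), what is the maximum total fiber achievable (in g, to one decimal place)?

19.8 g

Fiber per dollar: carrots 16, spinach 4, tofu 3.333, peanut butter 2.5.
Take 2 servings of carrots: spends $0.50, +8.0 g fiber (running total 8.0 g).
Take 2.95 servings of spinach: spends $2.95, +11.8 g fiber (running total 19.8 g).
Filling greedily by fiber-per-dollar is optimal for one linear limit, giving 19.8 g.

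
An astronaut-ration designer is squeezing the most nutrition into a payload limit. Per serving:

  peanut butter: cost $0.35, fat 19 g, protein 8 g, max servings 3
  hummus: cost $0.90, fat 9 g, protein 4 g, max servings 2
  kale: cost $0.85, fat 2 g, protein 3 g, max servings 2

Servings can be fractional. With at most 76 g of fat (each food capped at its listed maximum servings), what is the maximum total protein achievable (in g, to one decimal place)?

36.7 g

Protein per g fat: kale 1.5, hummus 0.4444, peanut butter 0.4211.
Take 2 servings of kale: uses 4 g fat, +6.0 g protein (running total 6.0 g).
Take 2 servings of hummus: uses 18 g fat, +8.0 g protein (running total 14.0 g).
Take 2.842 servings of peanut butter: uses 54 g fat, +22.7 g protein (running total 36.7 g).
Filling greedily by protein-per-g fat is optimal for one linear limit, giving 36.7 g.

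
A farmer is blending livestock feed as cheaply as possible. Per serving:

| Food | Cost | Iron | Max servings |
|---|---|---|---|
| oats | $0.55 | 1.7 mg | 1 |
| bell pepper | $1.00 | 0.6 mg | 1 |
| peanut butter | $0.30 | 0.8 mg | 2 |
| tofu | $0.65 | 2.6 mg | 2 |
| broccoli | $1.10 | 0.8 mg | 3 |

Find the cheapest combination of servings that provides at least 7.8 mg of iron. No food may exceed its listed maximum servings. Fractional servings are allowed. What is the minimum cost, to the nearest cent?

Cost per mg of iron: tofu $0.2500, oats $0.3235, peanut butter $0.3750, broccoli $1.3750, bell pepper $1.6667.
Take 2 servings of tofu: +5.2 mg iron for $1.30 (total $1.30, still need 2.6 mg).
Take 1 serving of oats: +1.7 mg iron for $0.55 (total $1.85, still need 0.9 mg).
Take 1.125 servings of peanut butter: +0.9 mg iron for $0.34 (total $2.19, still need 0.0 mg).
Filling from the cheapest source first is optimal under one linear minimum: $2.19.

$2.19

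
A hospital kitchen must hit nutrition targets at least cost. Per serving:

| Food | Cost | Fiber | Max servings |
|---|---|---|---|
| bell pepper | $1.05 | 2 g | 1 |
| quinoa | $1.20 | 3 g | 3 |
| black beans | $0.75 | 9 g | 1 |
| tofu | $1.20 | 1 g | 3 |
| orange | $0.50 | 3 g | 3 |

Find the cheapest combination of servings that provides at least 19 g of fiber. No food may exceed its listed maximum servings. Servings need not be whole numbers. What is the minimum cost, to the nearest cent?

Cost per g of fiber: black beans $0.0833, orange $0.1667, quinoa $0.4000, bell pepper $0.5250, tofu $1.2000.
Take 1 serving of black beans: +9.0 g fiber for $0.75 (total $0.75, still need 10.0 g).
Take 3 servings of orange: +9.0 g fiber for $1.50 (total $2.25, still need 1.0 g).
Take 0.3333 servings of quinoa: +1.0 g fiber for $0.40 (total $2.65, still need 0.0 g).
Filling from the cheapest source first is optimal under one linear minimum: $2.65.

$2.65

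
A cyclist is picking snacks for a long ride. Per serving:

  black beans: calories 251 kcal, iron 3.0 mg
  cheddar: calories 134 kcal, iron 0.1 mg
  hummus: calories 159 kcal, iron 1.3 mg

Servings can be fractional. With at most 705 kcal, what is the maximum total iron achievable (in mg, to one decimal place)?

8.4 mg

Iron per kcal: black beans 0.01195, hummus 0.008176, cheddar 0.0007463.
With no serving limits, spend the whole calories allowance on black beans: 705 kcal / 251 kcal × 3.0 mg = 8.4 mg.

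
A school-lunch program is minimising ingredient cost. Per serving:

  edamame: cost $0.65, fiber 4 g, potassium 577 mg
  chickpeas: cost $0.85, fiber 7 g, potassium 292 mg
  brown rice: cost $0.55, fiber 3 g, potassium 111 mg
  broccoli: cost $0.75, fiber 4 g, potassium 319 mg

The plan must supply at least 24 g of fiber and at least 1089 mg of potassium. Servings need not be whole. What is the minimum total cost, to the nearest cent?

Compare the cost at each extreme point of the feasible region.
edamame only: max(24/4, 1089/577) = 6 servings → $3.90.
chickpeas only: max(24/7, 1089/292) = 3.729 servings → $3.17.
brown rice only: max(24/3, 1089/111) = 9.811 servings → $5.40.
broccoli only: max(24/4, 1089/319) = 6 servings → $4.50.
edamame + chickpeas with both tight: 0.2142 servings and 3.306 servings → $2.95.
edamame + brown rice with both tight: 0.4685 servings and 7.375 servings → $4.36.
edamame + broccoli with both targets exact would need a negative amount; discard.
chickpeas + brown rice: the both-tight solution has a negative serving — not a feasible corner.
chickpeas + broccoli with both tight: 3.099 servings and 0.5775 servings → $3.07.
brown rice + broccoli with both tight: 6.433 servings and 1.175 servings → $4.42.
So the least-cost plan costs $2.95.

$2.95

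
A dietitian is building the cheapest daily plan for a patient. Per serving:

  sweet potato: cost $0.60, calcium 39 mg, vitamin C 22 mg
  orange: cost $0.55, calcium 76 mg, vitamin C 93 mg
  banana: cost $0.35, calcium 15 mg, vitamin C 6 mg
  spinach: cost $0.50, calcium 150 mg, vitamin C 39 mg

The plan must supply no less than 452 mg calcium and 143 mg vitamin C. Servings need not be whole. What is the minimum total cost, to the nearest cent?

$1.61

For a min-cost LP with two ≥-constraints, a basic feasible solution has at most two positive variables.
sweet potato only: max(452/39, 143/22) = 11.59 servings → $6.95.
orange only: max(452/76, 143/93) = 5.947 servings → $3.27.
banana only: max(452/15, 143/6) = 30.13 servings → $10.55.
spinach only: max(452/150, 143/39) = 3.667 servings → $1.83.
sweet potato + orange: intersection lies outside the first quadrant.
sweet potato + banana: the both-tight solution has a negative serving — not a feasible corner.
sweet potato + spinach with both tight: 2.148 servings and 2.455 servings → $2.52.
orange + banana with both targets exact would need a negative amount; discard.
orange + spinach with both tight: 0.3479 servings and 2.837 servings → $1.61.
banana + spinach with both tight: 12.13 servings and 1.8 servings → $5.15.
So the least-cost plan costs $1.61.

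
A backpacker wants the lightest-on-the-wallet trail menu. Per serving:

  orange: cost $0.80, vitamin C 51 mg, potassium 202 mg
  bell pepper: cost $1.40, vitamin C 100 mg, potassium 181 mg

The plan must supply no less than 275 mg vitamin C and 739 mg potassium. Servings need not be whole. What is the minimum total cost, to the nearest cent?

A basic optimal solution has at most two foods positive. Try each food alone and each pair with both targets met exactly.
orange only: max(275/51, 739/202) = 5.392 servings → $4.31.
bell pepper only: max(275/100, 739/181) = 4.083 servings → $5.72.
orange + bell pepper with both tight: 2.199 servings and 1.628 servings → $4.04.
Cheapest feasible corner: $4.04.

$4.04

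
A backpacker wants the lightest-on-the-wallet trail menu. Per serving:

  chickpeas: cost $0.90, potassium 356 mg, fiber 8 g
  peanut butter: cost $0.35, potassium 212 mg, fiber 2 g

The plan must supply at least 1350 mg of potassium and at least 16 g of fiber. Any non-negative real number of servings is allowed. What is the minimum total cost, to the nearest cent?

$2.45

chickpeas only: max(1350/356, 16/8) = 3.792 servings → $3.41.
peanut butter only: max(1350/212, 16/2) = 8 servings → $2.80.
chickpeas + peanut butter with both tight: 0.7033 servings and 5.187 servings → $2.45.
So the least-cost plan costs $2.45.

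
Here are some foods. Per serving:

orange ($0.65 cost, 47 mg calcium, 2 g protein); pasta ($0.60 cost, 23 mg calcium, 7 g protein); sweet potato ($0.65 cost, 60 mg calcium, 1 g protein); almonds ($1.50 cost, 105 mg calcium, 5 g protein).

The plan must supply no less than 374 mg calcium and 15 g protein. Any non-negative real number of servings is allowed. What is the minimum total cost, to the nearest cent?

$4.52

The cheapest plan sits at a corner of the feasible region — with two constraints it uses at most two foods.
orange only: max(374/47, 15/2) = 7.957 servings → $5.17.
pasta only: max(374/23, 15/7) = 16.26 servings → $9.76.
sweet potato only: max(374/60, 15/1) = 15 servings → $9.75.
almonds only: max(374/105, 15/5) = 3.562 servings → $5.34.
orange + pasta: the both-tight solution has a negative serving — not a feasible corner.
orange + sweet potato with both tight: 7.205 servings and 0.589 servings → $5.07.
orange + almonds with both targets exact would need a negative amount; discard.
pasta + sweet potato with both tight: 1.325 servings and 5.725 servings → $4.52.
pasta + almonds with both targets exact would need a negative amount; discard.
sweet potato + almonds with both tight: 1.513 servings and 2.697 servings → $5.03.
Cheapest feasible corner: $4.52.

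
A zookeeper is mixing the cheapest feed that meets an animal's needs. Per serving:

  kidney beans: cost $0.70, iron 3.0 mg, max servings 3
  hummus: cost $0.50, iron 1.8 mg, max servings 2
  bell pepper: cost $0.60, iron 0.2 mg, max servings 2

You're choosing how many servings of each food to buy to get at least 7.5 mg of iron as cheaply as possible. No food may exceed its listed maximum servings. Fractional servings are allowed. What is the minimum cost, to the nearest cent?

Cost per mg of iron: kidney beans $0.2333, hummus $0.2778, bell pepper $3.0000.
Take 2.5 servings of kidney beans: +7.5 mg iron for $1.75 (total $1.75, still need 0.0 mg).
Greedy by cheapest-per-mg is optimal for a single linear constraint, so the minimum cost is $1.75.

$1.75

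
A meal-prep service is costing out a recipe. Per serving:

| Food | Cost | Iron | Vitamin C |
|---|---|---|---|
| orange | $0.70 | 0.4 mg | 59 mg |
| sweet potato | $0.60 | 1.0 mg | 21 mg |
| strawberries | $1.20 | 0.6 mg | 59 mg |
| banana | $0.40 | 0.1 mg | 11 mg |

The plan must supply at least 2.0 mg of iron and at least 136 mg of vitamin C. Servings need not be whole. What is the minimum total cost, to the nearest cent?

$2.05

With two linear requirements the optimum uses one or two foods; enumerate the corners.
orange only: max(2.0/0.4, 136/59) = 5 servings → $3.50.
sweet potato only: max(2.0/1.0, 136/21) = 6.476 servings → $3.89.
strawberries only: max(2.0/0.6, 136/59) = 3.333 servings → $4.00.
banana only: max(2.0/0.1, 136/11) = 20 servings → $8.00.
orange + sweet potato with both tight: 1.858 servings and 1.257 servings → $2.05.
orange + strawberries with both targets exact would need a negative amount; discard.
orange + banana: the both-tight solution has a negative serving — not a feasible corner.
sweet potato + strawberries with both tight: 0.7845 servings and 2.026 servings → $2.90.
sweet potato + banana with both tight: 0.9438 servings and 10.56 servings → $4.79.
strawberries + banana: the both-tight solution has a negative serving — not a feasible corner.
The minimum over all feasible corners is $2.05.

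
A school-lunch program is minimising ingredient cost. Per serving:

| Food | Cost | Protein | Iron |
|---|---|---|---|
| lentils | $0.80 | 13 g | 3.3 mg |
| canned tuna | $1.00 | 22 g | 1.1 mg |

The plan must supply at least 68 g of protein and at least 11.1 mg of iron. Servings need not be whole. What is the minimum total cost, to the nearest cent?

$3.70

Two binding constraints pin down two serving amounts, so the optimal mix uses at most two foods. The candidates are each food alone (scaled to the tighter of protein/iron) and each pair with both constraints tight.
lentils only: max(68/13, 11.1/3.3) = 5.231 servings → $4.18.
canned tuna only: max(68/22, 11.1/1.1) = 10.09 servings → $10.09.
lentils + canned tuna with both tight: 2.906 servings and 1.374 servings → $3.70.
Cheapest feasible corner: $3.70.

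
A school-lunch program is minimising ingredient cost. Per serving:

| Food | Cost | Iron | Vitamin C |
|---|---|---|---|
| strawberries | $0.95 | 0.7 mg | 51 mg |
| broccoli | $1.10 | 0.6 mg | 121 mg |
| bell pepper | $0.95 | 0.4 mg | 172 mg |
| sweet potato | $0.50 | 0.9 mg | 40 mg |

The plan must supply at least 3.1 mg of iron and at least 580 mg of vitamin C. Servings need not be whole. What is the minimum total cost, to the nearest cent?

For a min-cost LP with two ≥-constraints, a basic feasible solution has at most two positive variables.
strawberries only: max(3.1/0.7, 580/51) = 11.37 servings → $10.80.
broccoli only: max(3.1/0.6, 580/121) = 5.167 servings → $5.68.
bell pepper only: max(3.1/0.4, 580/172) = 7.75 servings → $7.36.
sweet potato only: max(3.1/0.9, 580/40) = 14.5 servings → $7.25.
strawberries + broccoli with both tight: 0.5009 servings and 4.582 servings → $5.52.
strawberries + bell pepper with both tight: 3.012 servings and 2.479 servings → $5.22.
strawberries + sweet potato: intersection lies outside the first quadrant.
broccoli + bell pepper: intersection lies outside the first quadrant.
broccoli + sweet potato with both tight: 4.688 servings and 0.3192 servings → $5.32.
bell pepper + sweet potato with both tight: 2.867 servings and 2.17 servings → $3.81.
The minimum over all feasible corners is $3.81.

$3.81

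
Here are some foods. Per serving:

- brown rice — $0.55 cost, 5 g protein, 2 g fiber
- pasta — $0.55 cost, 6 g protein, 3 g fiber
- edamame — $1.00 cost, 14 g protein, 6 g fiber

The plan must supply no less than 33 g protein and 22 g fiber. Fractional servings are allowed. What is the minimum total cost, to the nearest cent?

$3.67

Two binding constraints pin down two serving amounts, so the optimal mix uses at most two foods. The candidates are each food alone (scaled to the tighter of protein/fiber) and each pair with both constraints tight.
brown rice only: max(33/5, 22/2) = 11 servings → $6.05.
pasta only: max(33/6, 22/3) = 7.333 servings → $4.03.
edamame only: max(33/14, 22/6) = 3.667 servings → $3.67.
brown rice + pasta: intersection lies outside the first quadrant.
brown rice + edamame with both targets exact would need a negative amount; discard.
pasta + edamame: the both-tight solution has a negative serving — not a feasible corner.
Cheapest feasible corner: $3.67.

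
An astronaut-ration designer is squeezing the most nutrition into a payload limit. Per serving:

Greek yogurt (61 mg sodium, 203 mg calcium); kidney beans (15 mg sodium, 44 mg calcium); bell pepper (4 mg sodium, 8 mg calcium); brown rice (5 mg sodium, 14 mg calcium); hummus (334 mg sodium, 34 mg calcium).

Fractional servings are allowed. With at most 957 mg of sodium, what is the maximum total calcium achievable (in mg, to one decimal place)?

Calcium per mg sodium: Greek yogurt 3.328, kidney beans 2.933, brown rice 2.8, bell pepper 2, hummus 0.1018.
With no serving limits, spend the whole sodium allowance on Greek yogurt: 957 mg / 61 mg × 203 mg = 3184.8 mg.

3184.8 mg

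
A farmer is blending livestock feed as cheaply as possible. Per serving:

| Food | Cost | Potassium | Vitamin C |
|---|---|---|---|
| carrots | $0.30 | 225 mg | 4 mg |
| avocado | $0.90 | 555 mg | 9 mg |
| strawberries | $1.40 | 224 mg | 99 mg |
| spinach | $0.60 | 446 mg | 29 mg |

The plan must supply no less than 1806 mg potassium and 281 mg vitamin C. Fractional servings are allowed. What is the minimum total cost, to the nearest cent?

Minimising a linear cost over {potassium ≥ 1806, vitamin C ≥ 281, servings ≥ 0} — the optimum is at a vertex, using one or two foods.
carrots only: max(1806/225, 281/4) = 70.25 servings → $21.07.
avocado only: max(1806/555, 281/9) = 31.22 servings → $28.10.
strawberries only: max(1806/224, 281/99) = 8.062 servings → $11.29.
spinach only: max(1806/446, 281/29) = 9.69 servings → $5.81.
carrots + avocado with both targets exact would need a negative amount; discard.
carrots + strawberries with both tight: 5.419 servings and 2.619 servings → $5.29.
carrots + spinach with both targets exact would need a negative amount; discard.
avocado + strawberries with both tight: 2.189 servings and 2.639 servings → $5.67.
avocado + spinach with both targets exact would need a negative amount; discard.
strawberries + spinach with both tight: 1.937 servings and 3.076 servings → $4.56.
Cheapest feasible corner: $4.56.

$4.56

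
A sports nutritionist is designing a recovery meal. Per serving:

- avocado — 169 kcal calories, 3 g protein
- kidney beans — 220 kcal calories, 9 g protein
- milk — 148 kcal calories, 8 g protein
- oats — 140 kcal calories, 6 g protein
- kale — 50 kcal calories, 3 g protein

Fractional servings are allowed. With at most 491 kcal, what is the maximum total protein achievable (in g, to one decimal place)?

29.5 g

Protein per kcal: kale 0.06, milk 0.05405, oats 0.04286, kidney beans 0.04091, avocado 0.01775.
With no serving limits, spend the whole calories allowance on kale: 491 kcal / 50 kcal × 3 g = 29.5 g.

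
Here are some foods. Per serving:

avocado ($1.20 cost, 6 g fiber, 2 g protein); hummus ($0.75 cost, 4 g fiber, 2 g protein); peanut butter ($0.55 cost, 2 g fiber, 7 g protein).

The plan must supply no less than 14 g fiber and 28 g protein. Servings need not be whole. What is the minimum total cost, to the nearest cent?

$3.24

Check every corner: each single food scaled to meet both minima, and each pair solved so both constraints bind.
avocado only: max(14/6, 28/2) = 14 servings → $16.80.
hummus only: max(14/4, 28/2) = 14 servings → $10.50.
peanut butter only: max(14/2, 28/7) = 7 servings → $3.85.
avocado + hummus: intersection lies outside the first quadrant.
avocado + peanut butter with both tight: 1.105 servings and 3.684 servings → $3.35.
hummus + peanut butter with both tight: 1.75 servings and 3.5 servings → $3.24.
Cheapest feasible corner: $3.24.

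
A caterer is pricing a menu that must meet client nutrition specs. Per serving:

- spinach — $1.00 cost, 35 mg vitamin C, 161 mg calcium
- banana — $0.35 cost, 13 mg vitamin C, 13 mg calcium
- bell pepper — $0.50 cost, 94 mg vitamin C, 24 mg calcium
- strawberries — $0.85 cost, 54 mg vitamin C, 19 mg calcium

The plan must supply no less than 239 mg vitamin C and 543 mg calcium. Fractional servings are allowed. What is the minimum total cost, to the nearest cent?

$3.85

An LP optimum is at a vertex; with two nutrient constraints at most two foods are used. Check each candidate.
spinach only: max(239/35, 543/161) = 6.829 servings → $6.83.
banana only: max(239/13, 543/13) = 41.77 servings → $14.62.
bell pepper only: max(239/94, 543/24) = 22.62 servings → $11.31.
strawberries only: max(239/54, 543/19) = 28.58 servings → $24.29.
spinach + banana with both tight: 2.413 servings and 11.89 servings → $6.57.
spinach + bell pepper with both tight: 3.17 servings and 1.362 servings → $3.85.
spinach + strawberries with both tight: 3.086 servings and 2.425 servings → $5.15.
banana + bell pepper: the both-tight solution has a negative serving — not a feasible corner.
banana + strawberries: the both-tight solution has a negative serving — not a feasible corner.
bell pepper + strawberries with both targets exact would need a negative amount; discard.
The minimum over all feasible corners is $3.85.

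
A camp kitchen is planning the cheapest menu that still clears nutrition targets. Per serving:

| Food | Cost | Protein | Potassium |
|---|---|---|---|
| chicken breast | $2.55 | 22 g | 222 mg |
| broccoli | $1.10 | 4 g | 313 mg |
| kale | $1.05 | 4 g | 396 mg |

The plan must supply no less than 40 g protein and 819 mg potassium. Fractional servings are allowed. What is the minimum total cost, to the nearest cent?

$5.32

chicken breast only: max(40/22, 819/222) = 3.689 servings → $9.41.
broccoli only: max(40/4, 819/313) = 10 servings → $11.00.
kale only: max(40/4, 819/396) = 10 servings → $10.50.
chicken breast + broccoli with both tight: 1.541 servings and 1.524 servings → $5.61.
chicken breast + kale with both tight: 1.606 servings and 1.168 servings → $5.32.
broccoli + kale: intersection lies outside the first quadrant.
So the least-cost plan costs $5.32.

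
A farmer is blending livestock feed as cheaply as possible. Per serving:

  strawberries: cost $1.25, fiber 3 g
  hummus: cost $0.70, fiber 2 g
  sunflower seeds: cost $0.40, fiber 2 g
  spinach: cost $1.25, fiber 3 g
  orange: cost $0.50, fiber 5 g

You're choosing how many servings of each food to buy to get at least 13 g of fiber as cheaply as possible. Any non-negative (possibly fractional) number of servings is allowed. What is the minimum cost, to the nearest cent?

Cost per g of fiber: orange $0.1000, sunflower seeds $0.2000, hummus $0.3500, strawberries $0.4167, spinach $0.4167.
With no serving limits, use only orange: 13 g / 5 g = 2.6 servings × $0.50 = $1.30.

$1.30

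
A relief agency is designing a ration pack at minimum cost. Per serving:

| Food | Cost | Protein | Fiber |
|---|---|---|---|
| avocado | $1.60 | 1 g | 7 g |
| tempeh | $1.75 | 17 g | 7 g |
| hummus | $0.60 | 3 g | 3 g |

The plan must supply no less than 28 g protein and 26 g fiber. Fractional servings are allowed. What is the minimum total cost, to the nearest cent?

Compare the cost at each extreme point of the feasible region.
avocado only: max(28/1, 26/7) = 28 servings → $44.80.
tempeh only: max(28/17, 26/7) = 3.714 servings → $6.50.
hummus only: max(28/3, 26/3) = 9.333 servings → $5.60.
avocado + tempeh with both tight: 2.196 servings and 1.518 servings → $6.17.
avocado + hummus with both targets exact would need a negative amount; discard.
tempeh + hummus with both tight: 0.2 servings and 8.2 servings → $5.27.
Cheapest feasible corner: $5.27.

$5.27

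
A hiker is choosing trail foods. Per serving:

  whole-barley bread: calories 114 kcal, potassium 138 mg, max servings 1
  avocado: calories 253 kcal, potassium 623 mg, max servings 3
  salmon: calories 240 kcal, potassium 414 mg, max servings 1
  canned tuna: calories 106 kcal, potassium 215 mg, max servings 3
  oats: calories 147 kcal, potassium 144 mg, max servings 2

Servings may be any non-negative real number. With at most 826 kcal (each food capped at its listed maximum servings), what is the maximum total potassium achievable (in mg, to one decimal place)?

Potassium per kcal: avocado 2.462, canned tuna 2.028, salmon 1.725, whole-barley bread 1.211, oats 0.9796.
Take 3 servings of avocado: uses 759 kcal, +1869.0 mg potassium (running total 1869.0 mg).
Take 0.6321 servings of canned tuna: uses 67 kcal, +135.9 mg potassium (running total 2004.9 mg).
Filling greedily by potassium-per-kcal is optimal for one linear limit, giving 2004.9 mg.

2004.9 mg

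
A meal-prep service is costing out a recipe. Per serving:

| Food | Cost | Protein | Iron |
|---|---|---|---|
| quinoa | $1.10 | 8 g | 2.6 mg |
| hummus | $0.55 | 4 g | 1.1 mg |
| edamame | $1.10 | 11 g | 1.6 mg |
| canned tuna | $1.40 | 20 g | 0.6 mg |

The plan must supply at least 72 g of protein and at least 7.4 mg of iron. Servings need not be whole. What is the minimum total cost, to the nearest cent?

Two binding constraints pin down two serving amounts, so the optimal mix uses at most two foods. The candidates are each food alone (scaled to the tighter of protein/iron) and each pair with both constraints tight.
quinoa only: max(72/8, 7.4/2.6) = 9 servings → $9.90.
hummus only: max(72/4, 7.4/1.1) = 18 servings → $9.90.
edamame only: max(72/11, 7.4/1.6) = 6.545 servings → $7.20.
canned tuna only: max(72/20, 7.4/0.6) = 12.33 servings → $17.27.
quinoa + hummus: intersection lies outside the first quadrant.
quinoa + edamame with both targets exact would need a negative amount; discard.
quinoa + canned tuna with both tight: 2.22 servings and 2.712 servings → $6.24.
hummus + edamame with both targets exact would need a negative amount; discard.
hummus + canned tuna with both tight: 5.347 servings and 2.531 servings → $6.48.
edamame + canned tuna with both tight: 4.126 servings and 1.331 servings → $6.40.
So the least-cost plan costs $6.24.

$6.24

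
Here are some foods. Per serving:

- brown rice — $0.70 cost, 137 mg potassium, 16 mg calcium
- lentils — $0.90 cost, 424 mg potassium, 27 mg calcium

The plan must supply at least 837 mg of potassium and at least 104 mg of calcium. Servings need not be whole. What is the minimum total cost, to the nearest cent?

$3.47

With two linear requirements the optimum uses one or two foods; enumerate the corners.
brown rice only: max(837/137, 104/16) = 6.5 servings → $4.55.
lentils only: max(837/424, 104/27) = 3.852 servings → $3.47.
brown rice + lentils with both targets exact would need a negative amount; discard.
The minimum over all feasible corners is $3.47.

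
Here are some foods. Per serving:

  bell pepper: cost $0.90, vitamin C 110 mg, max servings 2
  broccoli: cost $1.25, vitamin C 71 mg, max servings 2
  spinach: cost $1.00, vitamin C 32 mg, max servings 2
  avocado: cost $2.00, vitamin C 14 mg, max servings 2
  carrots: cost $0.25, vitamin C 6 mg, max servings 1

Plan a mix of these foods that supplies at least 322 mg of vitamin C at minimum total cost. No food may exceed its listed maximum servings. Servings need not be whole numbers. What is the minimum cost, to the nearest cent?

$3.60

Cost per mg of vitamin C: bell pepper $0.0082, broccoli $0.0176, spinach $0.0312, carrots $0.0417, avocado $0.1429.
Take 2 servings of bell pepper: +220.0 mg vitamin C for $1.80 (total $1.80, still need 102.0 mg).
Take 1.437 servings of broccoli: +102.0 mg vitamin C for $1.80 (total $3.60, still need 0.0 mg).
Greedy by cheapest-per-mg is optimal for a single linear constraint, so the minimum cost is $3.60.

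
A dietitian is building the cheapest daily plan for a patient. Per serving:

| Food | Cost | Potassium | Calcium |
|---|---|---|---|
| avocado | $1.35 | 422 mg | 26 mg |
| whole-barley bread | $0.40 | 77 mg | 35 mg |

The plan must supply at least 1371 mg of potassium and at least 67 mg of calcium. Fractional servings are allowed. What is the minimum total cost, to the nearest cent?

avocado only: max(1371/422, 67/26) = 3.249 servings → $4.39.
whole-barley bread only: max(1371/77, 67/35) = 17.81 servings → $7.12.
avocado + whole-barley bread with both targets exact would need a negative amount; discard.
So the least-cost plan costs $4.39.

$4.39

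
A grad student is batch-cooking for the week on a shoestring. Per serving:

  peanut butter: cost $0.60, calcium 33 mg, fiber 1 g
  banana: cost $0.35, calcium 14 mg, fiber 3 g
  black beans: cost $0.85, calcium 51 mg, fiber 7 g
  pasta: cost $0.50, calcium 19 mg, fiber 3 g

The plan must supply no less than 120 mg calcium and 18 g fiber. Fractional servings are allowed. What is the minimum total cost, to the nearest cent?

Compare the cost at each extreme point of the feasible region.
peanut butter only: max(120/33, 18/1) = 18 servings → $10.80.
banana only: max(120/14, 18/3) = 8.571 servings → $3.00.
black beans only: max(120/51, 18/7) = 2.571 servings → $2.19.
pasta only: max(120/19, 18/3) = 6.316 servings → $3.16.
peanut butter + banana with both tight: 1.271 servings and 5.576 servings → $2.71.
peanut butter + black beans: intersection lies outside the first quadrant.
peanut butter + pasta with both tight: 0.225 servings and 5.925 servings → $3.10.
banana + black beans with both tight: 1.418 servings and 1.964 servings → $2.17.
banana + pasta: the both-tight solution has a negative serving — not a feasible corner.
black beans + pasta with both tight: 0.9 servings and 3.9 servings → $2.71.
So the least-cost plan costs $2.17.

$2.17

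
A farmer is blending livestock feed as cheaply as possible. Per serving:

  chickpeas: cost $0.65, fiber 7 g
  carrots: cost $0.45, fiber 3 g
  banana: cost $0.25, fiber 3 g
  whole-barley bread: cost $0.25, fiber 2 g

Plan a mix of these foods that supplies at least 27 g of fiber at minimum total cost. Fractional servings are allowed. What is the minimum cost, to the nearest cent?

Cost per g of fiber: banana $0.0833, chickpeas $0.0929, whole-barley bread $0.1250, carrots $0.1500.
With no serving limits, use only banana: 27 g / 3 g = 9 servings × $0.25 = $2.25.

$2.25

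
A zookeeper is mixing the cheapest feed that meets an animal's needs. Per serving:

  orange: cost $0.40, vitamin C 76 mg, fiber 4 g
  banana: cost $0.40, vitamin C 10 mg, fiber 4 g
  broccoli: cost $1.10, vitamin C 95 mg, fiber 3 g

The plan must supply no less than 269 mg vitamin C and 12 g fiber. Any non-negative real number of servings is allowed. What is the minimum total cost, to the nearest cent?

$1.42

Compare the cost at each extreme point of the feasible region.
orange only: max(269/76, 12/4) = 3.539 servings → $1.42.
banana only: max(269/10, 12/4) = 26.9 servings → $10.76.
broccoli only: max(269/95, 12/3) = 4 servings → $4.40.
orange + banana: intersection lies outside the first quadrant.
orange + broccoli with both tight: 2.191 servings and 1.079 servings → $2.06.
banana + broccoli with both tight: 0.9514 servings and 2.731 servings → $3.39.
The minimum over all feasible corners is $1.42.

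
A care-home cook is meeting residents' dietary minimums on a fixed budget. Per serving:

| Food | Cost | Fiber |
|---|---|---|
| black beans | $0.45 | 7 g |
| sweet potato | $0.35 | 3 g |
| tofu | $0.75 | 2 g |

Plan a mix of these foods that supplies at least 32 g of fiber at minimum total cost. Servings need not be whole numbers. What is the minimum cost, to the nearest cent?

$2.06

Cost per g of fiber: black beans $0.0643, sweet potato $0.1167, tofu $0.3750.
With no serving limits, use only black beans: 32 g / 7 g = 4.571 servings × $0.45 = $2.06.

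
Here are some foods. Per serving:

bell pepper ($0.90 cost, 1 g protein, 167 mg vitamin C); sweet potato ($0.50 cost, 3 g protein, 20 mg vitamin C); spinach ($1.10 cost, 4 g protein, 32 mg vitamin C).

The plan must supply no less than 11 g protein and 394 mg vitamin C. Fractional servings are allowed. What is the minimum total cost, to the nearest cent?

$3.30

The cheapest plan sits at a corner of the feasible region — with two constraints it uses at most two foods.
bell pepper only: max(11/1, 394/167) = 11 servings → $9.90.
sweet potato only: max(11/3, 394/20) = 19.7 servings → $9.85.
spinach only: max(11/4, 394/32) = 12.31 servings → $13.54.
bell pepper + sweet potato with both tight: 2 servings and 3 servings → $3.30.
bell pepper + spinach with both tight: 1.925 servings and 2.269 servings → $4.23.
sweet potato + spinach: intersection lies outside the first quadrant.
So the least-cost plan costs $3.30.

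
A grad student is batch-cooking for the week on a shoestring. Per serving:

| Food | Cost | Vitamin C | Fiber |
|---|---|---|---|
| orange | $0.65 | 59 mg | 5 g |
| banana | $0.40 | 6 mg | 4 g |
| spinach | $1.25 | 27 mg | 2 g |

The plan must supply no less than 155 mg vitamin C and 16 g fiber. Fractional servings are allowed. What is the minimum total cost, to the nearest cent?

A basic optimal solution has at most two foods positive. Try each food alone and each pair with both targets met exactly.
orange only: max(155/59, 16/5) = 3.2 servings → $2.08.
banana only: max(155/6, 16/4) = 25.83 servings → $10.33.
spinach only: max(155/27, 16/2) = 8 servings → $10.00.
orange + banana with both tight: 2.544 servings and 0.8204 servings → $1.98.
orange + spinach: intersection lies outside the first quadrant.
banana + spinach with both tight: 1.271 servings and 5.458 servings → $7.33.
Cheapest feasible corner: $1.98.

$1.98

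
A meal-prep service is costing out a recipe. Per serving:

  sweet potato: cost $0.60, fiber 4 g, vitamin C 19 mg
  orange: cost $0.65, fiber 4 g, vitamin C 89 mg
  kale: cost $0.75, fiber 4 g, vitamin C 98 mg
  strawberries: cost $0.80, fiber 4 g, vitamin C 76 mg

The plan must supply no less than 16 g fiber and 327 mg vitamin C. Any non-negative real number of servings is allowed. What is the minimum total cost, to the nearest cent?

$2.58

Compare the cost at each extreme point of the feasible region.
sweet potato only: max(16/4, 327/19) = 17.21 servings → $10.33.
orange only: max(16/4, 327/89) = 4 servings → $2.60.
kale only: max(16/4, 327/98) = 4 servings → $3.00.
strawberries only: max(16/4, 327/76) = 4.303 servings → $3.44.
sweet potato + orange with both tight: 0.4143 servings and 3.586 servings → $2.58.
sweet potato + kale with both tight: 0.8228 servings and 3.177 servings → $2.88.
sweet potato + strawberries with both targets exact would need a negative amount; discard.
orange + kale with both targets exact would need a negative amount; discard.
orange + strawberries with both tight: 1.769 servings and 2.231 servings → $2.93.
kale + strawberries with both tight: 1.045 servings and 2.955 servings → $3.15.
The minimum over all feasible corners is $2.58.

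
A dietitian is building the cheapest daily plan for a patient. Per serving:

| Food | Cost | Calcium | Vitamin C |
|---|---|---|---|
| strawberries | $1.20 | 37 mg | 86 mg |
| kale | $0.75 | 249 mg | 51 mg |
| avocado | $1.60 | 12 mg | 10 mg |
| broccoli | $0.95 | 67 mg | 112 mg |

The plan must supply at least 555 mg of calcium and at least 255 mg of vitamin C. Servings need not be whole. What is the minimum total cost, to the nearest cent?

$2.75

At the optimum either one food covers both requirements or two foods hit both targets exactly; no other combination can be cheaper.
strawberries only: max(555/37, 255/86) = 15 servings → $18.00.
kale only: max(555/249, 255/51) = 5 servings → $3.75.
avocado only: max(555/12, 255/10) = 46.25 servings → $74.00.
broccoli only: max(555/67, 255/112) = 8.284 servings → $7.87.
strawberries + kale with both tight: 1.802 servings and 1.961 servings → $3.63.
strawberries + avocado: intersection lies outside the first quadrant.
strawberries + broccoli: the both-tight solution has a negative serving — not a feasible corner.
kale + avocado with both tight: 1.326 servings and 18.74 servings → $30.98.
kale + broccoli with both tight: 1.842 servings and 1.438 servings → $2.75.
avocado + broccoli: the both-tight solution has a negative serving — not a feasible corner.
So the least-cost plan costs $2.75.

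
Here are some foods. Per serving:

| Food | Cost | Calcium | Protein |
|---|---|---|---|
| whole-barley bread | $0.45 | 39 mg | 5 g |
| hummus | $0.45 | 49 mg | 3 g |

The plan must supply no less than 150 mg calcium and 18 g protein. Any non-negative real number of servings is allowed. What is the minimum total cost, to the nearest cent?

whole-barley bread only: max(150/39, 18/5) = 3.846 servings → $1.73.
hummus only: max(150/49, 18/3) = 6 servings → $2.70.
whole-barley bread + hummus with both tight: 3.375 servings and 0.375 servings → $1.69.
So the least-cost plan costs $1.69.

$1.69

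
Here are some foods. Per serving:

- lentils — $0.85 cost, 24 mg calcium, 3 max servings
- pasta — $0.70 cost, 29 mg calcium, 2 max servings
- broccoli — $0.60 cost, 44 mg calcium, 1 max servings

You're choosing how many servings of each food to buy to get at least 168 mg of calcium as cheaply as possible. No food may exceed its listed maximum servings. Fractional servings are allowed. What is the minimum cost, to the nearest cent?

Cost per mg of calcium: broccoli $0.0136, pasta $0.0241, lentils $0.0354.
Take 1 serving of broccoli: +44.0 mg calcium for $0.60 (total $0.60, still need 124.0 mg).
Take 2 servings of pasta: +58.0 mg calcium for $1.40 (total $2.00, still need 66.0 mg).
Take 2.75 servings of lentils: +66.0 mg calcium for $2.34 (total $4.34, still need 0.0 mg).
Filling from the cheapest source first is optimal under one linear minimum: $4.34.

$4.34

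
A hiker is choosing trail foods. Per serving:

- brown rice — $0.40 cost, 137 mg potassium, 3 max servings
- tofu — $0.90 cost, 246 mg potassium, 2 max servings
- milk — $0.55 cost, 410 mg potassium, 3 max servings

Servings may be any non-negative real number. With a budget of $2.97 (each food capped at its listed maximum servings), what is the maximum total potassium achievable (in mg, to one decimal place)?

1673.8 mg

Potassium per dollar: milk 745.5, brown rice 342.5, tofu 273.3.
Take 3 servings of milk: spends $1.65, +1230.0 mg potassium (running total 1230.0 mg).
Take 3 servings of brown rice: spends $1.20, +411.0 mg potassium (running total 1641.0 mg).
Take 0.1333 servings of tofu: spends $0.12, +32.8 mg potassium (running total 1673.8 mg).
Filling greedily by potassium-per-dollar is optimal for one linear limit, giving 1673.8 mg.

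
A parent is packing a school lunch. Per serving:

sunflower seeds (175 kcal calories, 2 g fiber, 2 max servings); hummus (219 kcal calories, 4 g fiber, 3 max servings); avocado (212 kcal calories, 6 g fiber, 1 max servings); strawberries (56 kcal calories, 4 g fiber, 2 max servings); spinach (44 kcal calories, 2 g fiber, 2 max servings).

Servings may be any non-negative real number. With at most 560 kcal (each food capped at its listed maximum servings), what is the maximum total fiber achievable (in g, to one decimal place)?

20.7 g

Fiber per kcal: strawberries 0.07143, spinach 0.04545, avocado 0.0283, hummus 0.01826, sunflower seeds 0.01143.
Take 2 servings of strawberries: uses 112 kcal, +8.0 g fiber (running total 8.0 g).
Take 2 servings of spinach: uses 88 kcal, +4.0 g fiber (running total 12.0 g).
Take 1 serving of avocado: uses 212 kcal, +6.0 g fiber (running total 18.0 g).
Take 0.6758 servings of hummus: uses 148 kcal, +2.7 g fiber (running total 20.7 g).
Greedy by best ratio exhausts the calories allowance optimally: 20.7 g.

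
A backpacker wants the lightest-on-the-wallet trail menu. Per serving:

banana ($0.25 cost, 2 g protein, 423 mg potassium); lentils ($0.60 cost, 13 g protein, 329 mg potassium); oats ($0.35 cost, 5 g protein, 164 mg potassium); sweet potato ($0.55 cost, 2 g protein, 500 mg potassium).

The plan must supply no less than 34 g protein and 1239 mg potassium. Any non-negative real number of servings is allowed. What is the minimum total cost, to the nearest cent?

banana only: max(34/2, 1239/423) = 17 servings → $4.25.
lentils only: max(34/13, 1239/329) = 3.766 servings → $2.26.
oats only: max(34/5, 1239/164) = 7.555 servings → $2.64.
sweet potato only: max(34/2, 1239/500) = 17 servings → $9.35.
banana + lentils with both tight: 1.017 servings and 2.459 servings → $1.73.
banana + oats with both tight: 0.3464 servings and 6.661 servings → $2.42.
banana + sweet potato: the both-tight solution has a negative serving — not a feasible corner.
lentils + oats: the both-tight solution has a negative serving — not a feasible corner.
lentils + sweet potato with both tight: 2.486 servings and 0.8423 servings → $1.95.
oats + sweet potato with both tight: 6.686 servings and 0.285 servings → $2.50.
The minimum over all feasible corners is $1.73.

$1.73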